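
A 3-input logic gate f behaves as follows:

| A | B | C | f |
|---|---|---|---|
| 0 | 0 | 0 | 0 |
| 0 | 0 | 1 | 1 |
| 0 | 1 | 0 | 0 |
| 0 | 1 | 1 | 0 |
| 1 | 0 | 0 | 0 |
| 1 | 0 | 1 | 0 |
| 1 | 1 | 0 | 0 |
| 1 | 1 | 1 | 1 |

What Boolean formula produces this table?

f(A, B, C) = ((¬A ∧ ¬B) ∧ C) ∨ ((A ∧ B) ∧ C)

f=1 on 2 inputs: (0,0,1), (1,1,1). Reading each as a conjunction of literals (¬A·¬B·C, A·B·C) and taking the OR gives the canonical DNF.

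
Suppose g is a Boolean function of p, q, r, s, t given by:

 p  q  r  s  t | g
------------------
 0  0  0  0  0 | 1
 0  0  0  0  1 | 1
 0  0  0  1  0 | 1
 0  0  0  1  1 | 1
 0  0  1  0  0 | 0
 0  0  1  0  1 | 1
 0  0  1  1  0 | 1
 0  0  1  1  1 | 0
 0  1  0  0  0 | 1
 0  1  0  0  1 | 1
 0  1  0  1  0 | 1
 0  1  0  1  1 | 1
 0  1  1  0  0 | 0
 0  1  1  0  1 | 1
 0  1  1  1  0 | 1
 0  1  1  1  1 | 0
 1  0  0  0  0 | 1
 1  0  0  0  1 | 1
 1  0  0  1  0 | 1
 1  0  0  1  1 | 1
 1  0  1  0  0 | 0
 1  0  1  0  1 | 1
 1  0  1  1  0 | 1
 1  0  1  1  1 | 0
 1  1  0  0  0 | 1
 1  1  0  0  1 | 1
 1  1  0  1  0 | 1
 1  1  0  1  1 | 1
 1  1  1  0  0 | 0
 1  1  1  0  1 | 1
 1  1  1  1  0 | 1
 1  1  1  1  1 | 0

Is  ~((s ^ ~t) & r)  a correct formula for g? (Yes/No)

Test each input against both g and the formula:
  p=0, q=0, r=0, s=0, t=0: formula gives 1, g = 1 ✓
  p=0, q=0, r=0, s=0, t=1: formula gives 1, g = 1 ✓
  p=0, q=0, r=0, s=1, t=0: formula gives 1, g = 1 ✓
  p=0, q=0, r=0, s=1, t=1: formula gives 1, g = 1 ✓
  …and likewise for the remaining 28 rows.
No disagreement on any input; they are logically equivalent.

Yes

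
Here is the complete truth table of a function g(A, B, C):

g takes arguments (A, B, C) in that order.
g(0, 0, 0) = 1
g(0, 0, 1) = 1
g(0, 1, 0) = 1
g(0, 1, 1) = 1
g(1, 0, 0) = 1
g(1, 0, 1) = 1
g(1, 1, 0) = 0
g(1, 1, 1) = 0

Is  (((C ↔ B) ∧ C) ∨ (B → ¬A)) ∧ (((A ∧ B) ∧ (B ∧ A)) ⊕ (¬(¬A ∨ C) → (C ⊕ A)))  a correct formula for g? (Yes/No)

Test each input against both g and the formula:
  A=0, B=0, C=0: formula gives 1, g = 1 ✓
  A=0, B=0, C=1: formula gives 1, g = 1 ✓
  A=0, B=1, C=0: formula gives 1, g = 1 ✓
  A=0, B=1, C=1: formula gives 1, g = 1 ✓
  A=1, B=0, C=0: formula gives 1, g = 1 ✓
  … (the remaining 3 rows also agree.)
No disagreement on any input; they are logically equivalent.

Yes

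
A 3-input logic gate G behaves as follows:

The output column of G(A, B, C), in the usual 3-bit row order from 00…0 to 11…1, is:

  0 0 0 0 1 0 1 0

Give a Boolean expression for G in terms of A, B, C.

G(A, B, C) = ((A AND NOT B) AND NOT C) OR ((A AND B) AND NOT C)

Collect the rows where G=1 — (1,0,0), (1,1,0) — and write one minterm per row: A·¬B·¬C, A·B·¬C. Their union (logical OR) reproduces the table exactly.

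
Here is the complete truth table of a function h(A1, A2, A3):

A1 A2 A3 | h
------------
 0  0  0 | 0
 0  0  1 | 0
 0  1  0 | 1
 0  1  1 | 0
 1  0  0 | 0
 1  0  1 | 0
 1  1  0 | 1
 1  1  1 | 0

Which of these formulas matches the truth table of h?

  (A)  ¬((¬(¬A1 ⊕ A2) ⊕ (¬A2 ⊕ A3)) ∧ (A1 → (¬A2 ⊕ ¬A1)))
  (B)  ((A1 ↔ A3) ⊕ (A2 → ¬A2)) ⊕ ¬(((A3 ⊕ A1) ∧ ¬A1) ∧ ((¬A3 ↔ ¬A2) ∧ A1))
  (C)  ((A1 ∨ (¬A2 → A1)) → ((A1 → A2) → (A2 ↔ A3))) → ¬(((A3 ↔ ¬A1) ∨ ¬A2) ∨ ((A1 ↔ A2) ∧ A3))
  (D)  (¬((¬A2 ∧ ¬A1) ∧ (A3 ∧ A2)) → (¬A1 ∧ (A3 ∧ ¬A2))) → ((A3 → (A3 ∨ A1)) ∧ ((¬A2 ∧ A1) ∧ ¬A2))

C

(A) disagrees with h on (0,0,1) (formula → 1, table → 0); rule it out.
(B) disagrees with h on (0,0,0) (formula → 1, table → 0); rule it out.
(D) disagrees with h on (0,0,0) (formula → 1, table → 0); rule it out.
(C) is the remaining candidate, and it agrees with h on all 8 inputs.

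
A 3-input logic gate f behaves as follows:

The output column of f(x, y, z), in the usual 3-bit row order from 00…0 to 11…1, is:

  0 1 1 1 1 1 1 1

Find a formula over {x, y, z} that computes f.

f(x, y, z) = (x or y) or z

The output is 1 whenever at least one input is 1 — the OR of all inputs.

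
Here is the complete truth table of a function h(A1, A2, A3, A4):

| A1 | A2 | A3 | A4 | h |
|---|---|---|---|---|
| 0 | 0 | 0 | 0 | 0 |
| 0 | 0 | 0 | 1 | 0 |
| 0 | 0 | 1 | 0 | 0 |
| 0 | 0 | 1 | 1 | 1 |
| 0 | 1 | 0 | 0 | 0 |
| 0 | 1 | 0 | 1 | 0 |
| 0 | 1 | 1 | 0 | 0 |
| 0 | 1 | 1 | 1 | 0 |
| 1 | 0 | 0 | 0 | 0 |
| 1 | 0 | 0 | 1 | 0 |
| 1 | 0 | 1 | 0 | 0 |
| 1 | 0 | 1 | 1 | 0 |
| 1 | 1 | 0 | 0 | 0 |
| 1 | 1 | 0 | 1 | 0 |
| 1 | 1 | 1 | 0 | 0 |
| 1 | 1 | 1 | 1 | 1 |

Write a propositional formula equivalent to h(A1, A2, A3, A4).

h=1 on 2 inputs: (0,0,1,1), (1,1,1,1). Reading each as a conjunction of literals (¬A1·¬A2·A3·A4, A1·A2·A3·A4) and taking the OR gives the canonical DNF.

h(A1, A2, A3, A4) = (((NOT A1 AND NOT A2) AND A3) AND A4) OR (((A1 AND A2) AND A3) AND A4)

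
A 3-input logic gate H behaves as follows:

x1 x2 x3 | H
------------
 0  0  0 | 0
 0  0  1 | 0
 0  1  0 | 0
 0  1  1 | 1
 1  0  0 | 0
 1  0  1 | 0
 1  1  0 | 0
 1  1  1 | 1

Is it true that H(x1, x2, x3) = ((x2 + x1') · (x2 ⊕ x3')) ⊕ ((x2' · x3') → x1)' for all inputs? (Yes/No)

Yes

Test each input against both H and the formula:
  x1=0, x2=0, x3=0: formula gives 0, H = 0 ✓
  x1=0, x2=0, x3=1: formula gives 0, H = 0 ✓
  x1=0, x2=1, x3=0: formula gives 0, H = 0 ✓
  x1=0, x2=1, x3=1: formula gives 1, H = 1 ✓
  x1=1, x2=0, x3=0: formula gives 0, H = 0 ✓
  … (the remaining 3 rows also agree.)
No disagreement on any input; they are logically equivalent.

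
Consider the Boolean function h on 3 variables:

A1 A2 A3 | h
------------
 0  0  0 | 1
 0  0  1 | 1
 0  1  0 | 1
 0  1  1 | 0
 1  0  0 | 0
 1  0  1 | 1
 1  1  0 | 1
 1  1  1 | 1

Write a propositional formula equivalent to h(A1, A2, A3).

h(A1, A2, A3) = ¬(((¬A1 ∧ A2) ∧ A3) ∨ ((A1 ∧ ¬A2) ∧ ¬A3))

h is 0 on only 2 rows — (0,1,1), (1,0,0). Writing each as a minterm (¬A1·A2·A3, A1·¬A2·¬A3) and OR-ing them characterizes exactly where h=0, so h is the negation of that disjunction.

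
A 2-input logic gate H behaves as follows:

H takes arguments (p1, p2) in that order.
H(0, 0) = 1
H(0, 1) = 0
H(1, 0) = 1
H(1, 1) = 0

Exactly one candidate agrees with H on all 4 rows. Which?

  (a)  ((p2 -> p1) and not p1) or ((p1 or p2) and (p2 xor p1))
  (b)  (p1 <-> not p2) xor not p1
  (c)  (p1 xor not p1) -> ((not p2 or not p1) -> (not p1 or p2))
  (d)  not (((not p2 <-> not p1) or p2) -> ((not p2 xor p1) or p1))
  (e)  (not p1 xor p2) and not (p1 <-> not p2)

(a) fails at (0,1): the formula yields 1, H is 0.
(c) fails at (0,1): the formula yields 1, H is 0.
(d) fails at (0,0): the formula yields 0, H is 1.
(e) fails at (1,0): the formula yields 0, H is 1.
That leaves (b). Evaluating it on every row reproduces the table of H exactly.

b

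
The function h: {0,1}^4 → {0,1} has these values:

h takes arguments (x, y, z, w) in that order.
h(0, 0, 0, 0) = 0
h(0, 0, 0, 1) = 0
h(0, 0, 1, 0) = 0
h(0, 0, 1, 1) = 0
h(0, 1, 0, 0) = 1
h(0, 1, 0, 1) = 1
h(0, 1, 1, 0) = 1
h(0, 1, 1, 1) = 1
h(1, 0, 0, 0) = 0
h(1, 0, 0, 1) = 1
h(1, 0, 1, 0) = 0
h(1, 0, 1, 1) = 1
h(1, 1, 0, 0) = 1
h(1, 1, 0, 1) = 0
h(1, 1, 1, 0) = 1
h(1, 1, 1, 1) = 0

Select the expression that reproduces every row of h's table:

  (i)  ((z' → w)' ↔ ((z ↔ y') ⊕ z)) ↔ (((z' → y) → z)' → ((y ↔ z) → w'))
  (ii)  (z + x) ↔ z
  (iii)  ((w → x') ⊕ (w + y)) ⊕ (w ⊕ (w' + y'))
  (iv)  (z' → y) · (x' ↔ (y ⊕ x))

(i) disagrees with h on (0,0,0,1) (formula → 1, table → 0); rule it out.
(ii) disagrees with h on (0,0,0,0) (formula → 1, table → 0); rule it out.
(iv) disagrees with h on (1,0,0,1) (formula → 0, table → 1); rule it out.
That leaves (iii). Evaluating it on every row reproduces the table of h exactly.

iii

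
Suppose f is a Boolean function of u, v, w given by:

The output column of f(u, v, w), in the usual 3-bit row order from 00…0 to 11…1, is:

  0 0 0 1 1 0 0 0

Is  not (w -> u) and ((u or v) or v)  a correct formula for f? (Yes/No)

No

Test each input against both f and the formula:
  u=0, v=0, w=0: formula gives 0, f = 0 ✓
  u=0, v=0, w=1: formula gives 0, f = 0 ✓
  u=0, v=1, w=0: formula gives 0, f = 0 ✓
  u=0, v=1, w=1: formula gives 1, f = 1 ✓
  u=1, v=0, w=0: formula gives 0, but f = 1 ✗
Row (1,0,0) is a counterexample, so the formula is not equivalent to f.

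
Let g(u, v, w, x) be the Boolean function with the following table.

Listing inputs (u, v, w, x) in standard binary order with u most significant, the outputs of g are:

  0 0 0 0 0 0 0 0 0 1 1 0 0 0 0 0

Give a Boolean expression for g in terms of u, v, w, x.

g(u, v, w, x) = (((u and not v) and not w) and x) or (((u and not v) and w) and not x)

Collect the rows where g=1 — (1,0,0,1), (1,0,1,0) — and write one minterm per row: u·¬v·¬w·x, u·¬v·w·¬x. Their union (logical OR) reproduces the table exactly.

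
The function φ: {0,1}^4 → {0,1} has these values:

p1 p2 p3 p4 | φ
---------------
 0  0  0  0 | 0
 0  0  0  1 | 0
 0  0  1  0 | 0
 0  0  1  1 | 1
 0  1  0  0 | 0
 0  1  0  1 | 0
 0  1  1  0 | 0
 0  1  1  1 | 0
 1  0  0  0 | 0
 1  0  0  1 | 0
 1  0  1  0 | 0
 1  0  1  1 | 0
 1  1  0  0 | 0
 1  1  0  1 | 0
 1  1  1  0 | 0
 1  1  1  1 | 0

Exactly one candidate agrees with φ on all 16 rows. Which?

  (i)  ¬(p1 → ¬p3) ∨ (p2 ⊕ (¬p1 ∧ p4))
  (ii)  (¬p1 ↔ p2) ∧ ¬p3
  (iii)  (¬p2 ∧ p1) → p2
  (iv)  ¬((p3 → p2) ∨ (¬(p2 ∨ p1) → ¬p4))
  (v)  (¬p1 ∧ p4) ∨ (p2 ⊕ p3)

iv

(i) disagrees with φ on (0,0,0,1) (formula → 1, table → 0); rule it out.
(ii) disagrees with φ on (0,0,1,1) (formula → 0, table → 1); rule it out.
(iii) disagrees with φ on (0,0,0,0) (formula → 1, table → 0); rule it out.
(v) disagrees with φ on (0,0,0,1) (formula → 1, table → 0); rule it out.
That leaves (iv). Evaluating it on every row reproduces the table of φ exactly.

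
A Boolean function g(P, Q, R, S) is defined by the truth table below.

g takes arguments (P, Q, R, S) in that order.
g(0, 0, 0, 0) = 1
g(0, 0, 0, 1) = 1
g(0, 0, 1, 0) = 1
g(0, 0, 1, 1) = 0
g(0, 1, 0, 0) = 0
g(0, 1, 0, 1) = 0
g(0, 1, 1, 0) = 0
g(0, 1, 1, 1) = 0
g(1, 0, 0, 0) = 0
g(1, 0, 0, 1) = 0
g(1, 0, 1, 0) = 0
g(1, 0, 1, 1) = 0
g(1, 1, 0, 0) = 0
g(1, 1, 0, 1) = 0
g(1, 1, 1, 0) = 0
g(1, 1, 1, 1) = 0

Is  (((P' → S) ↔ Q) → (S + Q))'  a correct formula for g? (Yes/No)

Test each input against both g and the formula:
  P=0, Q=0, R=0, S=0: formula gives 1, g = 1 ✓
  P=0, Q=0, R=0, S=1: formula gives 0, but g = 1 ✗
A single disagreement suffices: at (0,0,0,1) they differ, so the formula does not compute g.

No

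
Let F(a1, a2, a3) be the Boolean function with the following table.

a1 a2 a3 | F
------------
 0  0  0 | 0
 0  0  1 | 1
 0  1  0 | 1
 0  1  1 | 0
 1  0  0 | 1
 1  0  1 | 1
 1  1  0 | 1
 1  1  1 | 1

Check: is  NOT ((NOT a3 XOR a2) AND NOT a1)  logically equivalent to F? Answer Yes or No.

Test each input against both F and the formula:
  a1=0, a2=0, a3=0: formula gives 0, F = 0 ✓
  a1=0, a2=0, a3=1: formula gives 1, F = 1 ✓
  a1=0, a2=1, a3=0: formula gives 1, F = 1 ✓
  a1=0, a2=1, a3=1: formula gives 0, F = 0 ✓
  a1=1, a2=0, a3=0: formula gives 1, F = 1 ✓
  …and likewise for the remaining 3 rows.
Every row agrees, so the formula is equivalent.

Yes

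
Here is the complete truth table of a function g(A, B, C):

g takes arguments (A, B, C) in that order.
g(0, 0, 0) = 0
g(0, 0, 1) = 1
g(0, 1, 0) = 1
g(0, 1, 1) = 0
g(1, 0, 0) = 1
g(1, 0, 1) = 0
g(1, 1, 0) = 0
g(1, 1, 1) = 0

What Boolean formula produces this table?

g(A, B, C) = (((¬A ∧ ¬B) ∧ C) ∨ ((¬A ∧ B) ∧ ¬C)) ∨ ((A ∧ ¬B) ∧ ¬C)

g=1 on 3 inputs: (0,0,1), (0,1,0), (1,0,0). Reading each as a conjunction of literals (¬A·¬B·C, ¬A·B·¬C, A·¬B·¬C) and taking the OR gives the canonical DNF.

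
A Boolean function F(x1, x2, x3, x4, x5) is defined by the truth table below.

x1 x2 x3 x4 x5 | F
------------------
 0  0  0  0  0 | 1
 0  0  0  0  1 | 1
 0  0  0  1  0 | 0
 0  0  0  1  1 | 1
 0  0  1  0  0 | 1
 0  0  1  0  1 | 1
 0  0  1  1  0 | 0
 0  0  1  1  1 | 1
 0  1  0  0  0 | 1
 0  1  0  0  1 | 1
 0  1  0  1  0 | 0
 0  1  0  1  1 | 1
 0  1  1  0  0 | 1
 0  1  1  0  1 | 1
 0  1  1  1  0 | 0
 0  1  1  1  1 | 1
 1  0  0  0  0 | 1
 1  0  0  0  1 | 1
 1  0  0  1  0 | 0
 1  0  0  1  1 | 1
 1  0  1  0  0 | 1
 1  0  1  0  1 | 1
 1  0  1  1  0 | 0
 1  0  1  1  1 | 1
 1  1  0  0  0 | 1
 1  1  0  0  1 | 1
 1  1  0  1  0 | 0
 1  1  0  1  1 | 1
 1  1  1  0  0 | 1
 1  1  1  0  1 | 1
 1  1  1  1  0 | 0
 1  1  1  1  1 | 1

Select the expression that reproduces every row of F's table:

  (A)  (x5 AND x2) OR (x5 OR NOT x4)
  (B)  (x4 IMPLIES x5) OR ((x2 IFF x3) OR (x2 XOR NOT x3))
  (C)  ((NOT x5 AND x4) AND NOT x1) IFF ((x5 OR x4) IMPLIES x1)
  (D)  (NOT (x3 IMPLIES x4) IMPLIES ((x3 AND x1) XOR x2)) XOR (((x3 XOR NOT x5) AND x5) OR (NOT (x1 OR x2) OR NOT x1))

(B): at (0,0,0,1,0) it gives 1, but F = 0 — eliminated.
(C): at (0,0,0,0,0) it gives 0, but F = 1 — eliminated.
(D): at (0,0,0,0,0) it gives 0, but F = 1 — eliminated.
That leaves (A). Evaluating it on every row reproduces the table of F exactly.

A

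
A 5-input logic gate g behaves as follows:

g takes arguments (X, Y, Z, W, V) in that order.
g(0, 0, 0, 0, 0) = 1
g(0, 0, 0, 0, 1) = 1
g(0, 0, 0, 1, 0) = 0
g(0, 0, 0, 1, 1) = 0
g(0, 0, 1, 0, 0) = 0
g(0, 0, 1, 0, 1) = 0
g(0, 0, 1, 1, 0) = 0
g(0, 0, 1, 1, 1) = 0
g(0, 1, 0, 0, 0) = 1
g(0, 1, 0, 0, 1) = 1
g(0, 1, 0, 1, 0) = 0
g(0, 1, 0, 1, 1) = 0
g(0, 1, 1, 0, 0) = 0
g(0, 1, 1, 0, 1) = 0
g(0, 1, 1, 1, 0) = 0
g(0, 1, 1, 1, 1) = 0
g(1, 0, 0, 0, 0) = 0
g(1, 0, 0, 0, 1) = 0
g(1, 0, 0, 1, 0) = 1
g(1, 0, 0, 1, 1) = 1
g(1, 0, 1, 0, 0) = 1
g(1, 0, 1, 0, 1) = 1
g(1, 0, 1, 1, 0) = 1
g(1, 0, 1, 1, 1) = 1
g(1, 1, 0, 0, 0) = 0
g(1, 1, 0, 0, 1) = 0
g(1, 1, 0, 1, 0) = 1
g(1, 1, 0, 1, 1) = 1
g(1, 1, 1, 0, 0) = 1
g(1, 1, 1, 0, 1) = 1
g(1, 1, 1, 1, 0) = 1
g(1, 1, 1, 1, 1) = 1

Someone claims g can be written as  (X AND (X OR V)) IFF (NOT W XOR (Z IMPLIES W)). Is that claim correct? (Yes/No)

Yes

Test each input against both g and the formula:
  X=0, Y=0, Z=0, W=0, V=0: formula gives 1, g = 1 ✓
  X=0, Y=0, Z=0, W=0, V=1: formula gives 1, g = 1 ✓
  X=0, Y=0, Z=0, W=1, V=0: formula gives 0, g = 0 ✓
  X=0, Y=0, Z=0, W=1, V=1: formula gives 0, g = 0 ✓
  … (the remaining 28 rows also agree.)
No disagreement on any input; they are logically equivalent.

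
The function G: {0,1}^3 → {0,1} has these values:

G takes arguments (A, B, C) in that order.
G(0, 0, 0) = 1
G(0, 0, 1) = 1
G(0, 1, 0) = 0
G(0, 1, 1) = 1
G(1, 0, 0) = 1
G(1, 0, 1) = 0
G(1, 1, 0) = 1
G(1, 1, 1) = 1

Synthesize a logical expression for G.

G is 0 on only 2 rows — (0,1,0), (1,0,1). Writing each as a minterm (¬A·B·¬C, A·¬B·C) and OR-ing them characterizes exactly where G=0, so G is the negation of that disjunction.

G(A, B, C) = ¬(((¬A ∧ B) ∧ ¬C) ∨ ((A ∧ ¬B) ∧ C))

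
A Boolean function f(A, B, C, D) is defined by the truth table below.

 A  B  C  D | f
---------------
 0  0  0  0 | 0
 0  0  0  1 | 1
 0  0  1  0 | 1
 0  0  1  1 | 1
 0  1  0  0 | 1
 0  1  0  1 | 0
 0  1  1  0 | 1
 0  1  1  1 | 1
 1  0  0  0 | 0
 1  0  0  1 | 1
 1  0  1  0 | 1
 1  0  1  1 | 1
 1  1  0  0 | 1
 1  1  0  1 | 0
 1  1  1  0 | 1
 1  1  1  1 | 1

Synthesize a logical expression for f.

The 0-rows are (0,0,0,0), (0,1,0,1), (1,0,0,0), (1,1,0,1). Take each as a conjunction (¬A·¬B·¬C·¬D, ¬A·B·¬C·D, A·¬B·¬C·¬D, A·B·¬C·D), form their disjunction, and complement — that gives a formula that is 1 everywhere f is.

f(A, B, C, D) = ((((((A' · B') · C') · D') + (((A' · B) · C') · D)) + (((A · B') · C') · D')) + (((A · B) · C') · D))'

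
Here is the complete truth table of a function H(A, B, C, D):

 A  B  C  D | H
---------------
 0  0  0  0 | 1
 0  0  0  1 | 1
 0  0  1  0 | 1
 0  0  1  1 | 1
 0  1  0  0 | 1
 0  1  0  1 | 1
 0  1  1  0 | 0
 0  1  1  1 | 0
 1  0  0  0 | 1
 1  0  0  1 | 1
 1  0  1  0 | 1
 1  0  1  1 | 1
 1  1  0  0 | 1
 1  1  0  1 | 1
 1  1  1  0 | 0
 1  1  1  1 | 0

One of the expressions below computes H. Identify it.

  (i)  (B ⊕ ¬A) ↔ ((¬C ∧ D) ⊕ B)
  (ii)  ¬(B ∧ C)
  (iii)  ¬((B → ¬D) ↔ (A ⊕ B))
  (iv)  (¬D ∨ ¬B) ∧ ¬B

ii

(i) fails at (0,0,0,0): the formula yields 0, H is 1.
(iii) fails at (0,1,0,0): the formula yields 0, H is 1.
(iv) fails at (0,1,0,0): the formula yields 0, H is 1.
(ii) is the remaining candidate, and it agrees with H on all 16 inputs.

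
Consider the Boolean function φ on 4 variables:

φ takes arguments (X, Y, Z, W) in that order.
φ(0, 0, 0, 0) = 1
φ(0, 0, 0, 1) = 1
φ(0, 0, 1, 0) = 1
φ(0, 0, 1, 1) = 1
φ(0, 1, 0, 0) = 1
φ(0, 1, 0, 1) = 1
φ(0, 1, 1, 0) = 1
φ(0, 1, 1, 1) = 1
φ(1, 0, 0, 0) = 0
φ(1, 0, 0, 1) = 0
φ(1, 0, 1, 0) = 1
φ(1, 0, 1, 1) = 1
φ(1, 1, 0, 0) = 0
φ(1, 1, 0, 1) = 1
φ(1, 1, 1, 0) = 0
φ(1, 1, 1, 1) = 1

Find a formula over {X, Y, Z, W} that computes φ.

φ is 0 on only 4 rows — (1,0,0,0), (1,0,0,1), (1,1,0,0), (1,1,1,0). Writing each as a minterm (X·¬Y·¬Z·¬W, X·¬Y·¬Z·W, X·Y·¬Z·¬W, X·Y·Z·¬W) and OR-ing them characterizes exactly where φ=0, so φ is the negation of that disjunction.

φ(X, Y, Z, W) = ¬((((((X ∧ ¬Y) ∧ ¬Z) ∧ ¬W) ∨ (((X ∧ ¬Y) ∧ ¬Z) ∧ W)) ∨ (((X ∧ Y) ∧ ¬Z) ∧ ¬W)) ∨ (((X ∧ Y) ∧ Z) ∧ ¬W))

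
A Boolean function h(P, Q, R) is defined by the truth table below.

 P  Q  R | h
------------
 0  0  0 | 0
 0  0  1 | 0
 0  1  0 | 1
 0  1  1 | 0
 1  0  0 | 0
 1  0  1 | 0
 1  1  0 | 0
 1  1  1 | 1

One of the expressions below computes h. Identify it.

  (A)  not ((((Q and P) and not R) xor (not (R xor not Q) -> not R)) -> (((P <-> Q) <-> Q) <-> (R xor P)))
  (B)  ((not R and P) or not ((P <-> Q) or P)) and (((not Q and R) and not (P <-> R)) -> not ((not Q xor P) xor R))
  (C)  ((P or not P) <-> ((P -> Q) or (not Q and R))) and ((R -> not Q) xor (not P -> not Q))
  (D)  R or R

C

(A) disagrees with h on (0,1,0) (formula → 0, table → 1); rule it out.
(B) disagrees with h on (0,1,1) (formula → 1, table → 0); rule it out.
(D) disagrees with h on (0,0,1) (formula → 1, table → 0); rule it out.
(C) is the remaining candidate, and it agrees with h on all 8 inputs.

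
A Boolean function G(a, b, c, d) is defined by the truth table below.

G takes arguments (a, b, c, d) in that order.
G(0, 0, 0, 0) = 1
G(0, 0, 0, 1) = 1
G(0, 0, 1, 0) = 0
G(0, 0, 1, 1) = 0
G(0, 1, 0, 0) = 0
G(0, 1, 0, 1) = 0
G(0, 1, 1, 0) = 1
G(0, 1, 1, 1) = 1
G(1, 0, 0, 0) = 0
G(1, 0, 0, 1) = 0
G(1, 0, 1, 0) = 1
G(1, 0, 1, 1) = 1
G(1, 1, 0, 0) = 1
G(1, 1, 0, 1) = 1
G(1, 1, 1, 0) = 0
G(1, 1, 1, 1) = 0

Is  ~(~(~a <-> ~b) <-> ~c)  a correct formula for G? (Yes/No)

Check the formula against G row by row:
  a=0, b=0, c=0, d=0: formula gives 1, G = 1 ✓
  a=0, b=0, c=0, d=1: formula gives 1, G = 1 ✓
  a=0, b=0, c=1, d=0: formula gives 0, G = 0 ✓
  a=0, b=0, c=1, d=1: formula gives 0, G = 0 ✓
  … (the remaining 12 rows also agree.)
All 16 rows match — the expression computes G exactly.

Yes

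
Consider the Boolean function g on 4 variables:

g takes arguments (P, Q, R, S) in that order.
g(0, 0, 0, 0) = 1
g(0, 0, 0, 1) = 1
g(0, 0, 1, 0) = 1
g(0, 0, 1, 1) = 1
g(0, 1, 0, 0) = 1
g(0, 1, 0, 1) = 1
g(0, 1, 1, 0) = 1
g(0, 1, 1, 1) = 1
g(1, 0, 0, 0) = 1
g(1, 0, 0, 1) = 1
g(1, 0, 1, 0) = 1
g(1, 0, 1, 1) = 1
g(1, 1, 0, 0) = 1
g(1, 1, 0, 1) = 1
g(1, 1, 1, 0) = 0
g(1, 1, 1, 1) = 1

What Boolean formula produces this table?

g is 0 on exactly one input, (1,1,1,0), whose minterm is P·Q·R·¬S. So g is the negation of that single conjunction.

g(P, Q, R, S) = (((P · Q) · R) · S')'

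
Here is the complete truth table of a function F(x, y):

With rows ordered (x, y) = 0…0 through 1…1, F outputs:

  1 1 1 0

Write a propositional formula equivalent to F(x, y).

F(x, y) = (x · y)'

The output is 0 only when every input is 1 — NAND of all inputs.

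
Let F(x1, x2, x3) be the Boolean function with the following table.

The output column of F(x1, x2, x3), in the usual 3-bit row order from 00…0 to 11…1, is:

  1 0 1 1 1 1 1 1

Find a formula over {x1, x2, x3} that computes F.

F(x1, x2, x3) = ¬((¬x1 ∧ ¬x2) ∧ x3)

F is 0 on exactly one input, (0,0,1), whose minterm is ¬x1·¬x2·x3. So F is the negation of that single conjunction.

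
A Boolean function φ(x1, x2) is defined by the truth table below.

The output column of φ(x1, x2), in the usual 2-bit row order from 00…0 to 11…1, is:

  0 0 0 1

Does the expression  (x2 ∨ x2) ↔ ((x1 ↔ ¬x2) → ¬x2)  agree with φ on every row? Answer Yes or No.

Yes

Check the formula against φ row by row:
  x1=0, x2=0: formula gives 0, φ = 0 ✓
  x1=0, x2=1: formula gives 0, φ = 0 ✓
  x1=1, x2=0: formula gives 0, φ = 0 ✓
  x1=1, x2=1: formula gives 1, φ = 1 ✓
All 4 rows match — the expression computes φ exactly.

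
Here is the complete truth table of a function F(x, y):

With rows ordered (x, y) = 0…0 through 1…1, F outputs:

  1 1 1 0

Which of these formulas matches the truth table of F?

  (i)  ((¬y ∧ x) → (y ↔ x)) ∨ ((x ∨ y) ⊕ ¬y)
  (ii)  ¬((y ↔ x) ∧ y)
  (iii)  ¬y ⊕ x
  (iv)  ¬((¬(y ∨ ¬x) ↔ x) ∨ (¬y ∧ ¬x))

(i) fails at (1,0): the formula yields 0, F is 1.
(iii) fails at (0,1): the formula yields 0, F is 1.
(iv) fails at (0,0): the formula yields 0, F is 1.
That leaves (ii). Evaluating it on every row reproduces the table of F exactly.

ii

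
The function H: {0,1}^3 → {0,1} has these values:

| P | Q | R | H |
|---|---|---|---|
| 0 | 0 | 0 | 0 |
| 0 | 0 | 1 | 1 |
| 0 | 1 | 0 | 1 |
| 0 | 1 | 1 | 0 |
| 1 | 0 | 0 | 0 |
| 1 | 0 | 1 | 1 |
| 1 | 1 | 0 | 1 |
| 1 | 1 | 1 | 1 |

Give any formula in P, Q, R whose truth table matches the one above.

H(P, Q, R) = ¬((((¬P ∧ ¬Q) ∧ ¬R) ∨ ((¬P ∧ Q) ∧ R)) ∨ ((P ∧ ¬Q) ∧ ¬R))

There are just 3 zero rows: (0,0,0), (0,1,1), (1,0,0). Their minterms are ¬P·¬Q·¬R, ¬P·Q·R, P·¬Q·¬R; the OR of those covers precisely the 0-outputs, and negating it yields H.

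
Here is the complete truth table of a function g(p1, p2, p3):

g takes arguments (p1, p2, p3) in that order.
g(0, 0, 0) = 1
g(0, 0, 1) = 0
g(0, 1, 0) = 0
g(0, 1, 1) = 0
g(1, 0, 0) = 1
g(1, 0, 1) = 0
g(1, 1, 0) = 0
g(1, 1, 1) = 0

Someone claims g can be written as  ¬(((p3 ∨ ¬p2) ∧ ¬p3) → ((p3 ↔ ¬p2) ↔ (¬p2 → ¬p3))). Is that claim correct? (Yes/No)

Yes

Test each input against both g and the formula:
  p1=0, p2=0, p3=0: formula gives 1, g = 1 ✓
  p1=0, p2=0, p3=1: formula gives 0, g = 0 ✓
  p1=0, p2=1, p3=0: formula gives 0, g = 0 ✓
  p1=0, p2=1, p3=1: formula gives 0, g = 0 ✓
  p1=1, p2=0, p3=0: formula gives 1, g = 1 ✓
  … (the remaining 3 rows also agree.)
Every row agrees, so the formula is equivalent.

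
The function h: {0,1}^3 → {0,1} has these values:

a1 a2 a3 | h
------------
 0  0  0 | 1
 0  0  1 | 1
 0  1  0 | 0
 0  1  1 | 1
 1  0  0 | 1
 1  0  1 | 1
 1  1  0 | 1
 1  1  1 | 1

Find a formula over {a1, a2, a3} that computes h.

Only row (0,1,0) gives 0. So h is 1 everywhere except there — the complement of the minterm ¬a1·a2·¬a3.

h(a1, a2, a3) = ~((~a1 & a2) & ~a3)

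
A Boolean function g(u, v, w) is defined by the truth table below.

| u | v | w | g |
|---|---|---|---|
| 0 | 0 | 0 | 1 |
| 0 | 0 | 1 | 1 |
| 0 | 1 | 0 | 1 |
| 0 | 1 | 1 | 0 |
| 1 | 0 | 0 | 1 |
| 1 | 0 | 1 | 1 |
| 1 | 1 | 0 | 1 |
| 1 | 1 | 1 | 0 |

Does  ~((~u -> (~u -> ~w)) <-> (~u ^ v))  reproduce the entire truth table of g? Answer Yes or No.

No

Evaluate ~((~u -> (~u -> ~w)) <-> (~u ^ v)) on each row and compare to g:
  u=0, v=0, w=0: formula gives 0, but g = 1 ✗
Since they disagree at (0,0,0), the expression is not a correct formula for g.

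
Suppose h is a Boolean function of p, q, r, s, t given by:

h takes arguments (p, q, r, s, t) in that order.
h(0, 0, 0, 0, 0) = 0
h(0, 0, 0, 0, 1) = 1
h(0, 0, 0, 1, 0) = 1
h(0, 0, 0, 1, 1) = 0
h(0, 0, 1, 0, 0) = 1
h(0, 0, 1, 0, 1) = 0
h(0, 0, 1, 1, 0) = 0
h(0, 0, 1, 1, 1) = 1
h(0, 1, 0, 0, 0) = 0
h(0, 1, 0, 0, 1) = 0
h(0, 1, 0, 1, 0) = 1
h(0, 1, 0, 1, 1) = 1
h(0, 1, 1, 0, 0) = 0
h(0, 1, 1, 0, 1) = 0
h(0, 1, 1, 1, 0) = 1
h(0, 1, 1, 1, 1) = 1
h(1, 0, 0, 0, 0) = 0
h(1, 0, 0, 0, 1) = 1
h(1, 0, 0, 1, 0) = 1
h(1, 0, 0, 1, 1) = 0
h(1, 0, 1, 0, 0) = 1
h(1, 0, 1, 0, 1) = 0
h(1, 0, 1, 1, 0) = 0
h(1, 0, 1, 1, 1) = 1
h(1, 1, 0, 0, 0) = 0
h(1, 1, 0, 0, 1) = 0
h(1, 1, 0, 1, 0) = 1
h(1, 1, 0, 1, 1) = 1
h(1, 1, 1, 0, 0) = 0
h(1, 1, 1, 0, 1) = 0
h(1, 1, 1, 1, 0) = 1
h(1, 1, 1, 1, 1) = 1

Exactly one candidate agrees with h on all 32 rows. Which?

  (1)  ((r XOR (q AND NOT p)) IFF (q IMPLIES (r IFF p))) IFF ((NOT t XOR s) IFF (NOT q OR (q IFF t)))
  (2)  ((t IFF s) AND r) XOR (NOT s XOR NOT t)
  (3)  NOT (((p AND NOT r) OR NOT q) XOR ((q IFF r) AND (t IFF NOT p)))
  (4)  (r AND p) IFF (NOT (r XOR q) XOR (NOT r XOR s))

1

(2): at (0,0,1,0,1) it gives 1, but h = 0 — eliminated.
(3): at (0,0,0,1,0) it gives 0, but h = 1 — eliminated.
(4): at (0,0,0,0,0) it gives 1, but h = 0 — eliminated.
(1) is the remaining candidate, and it agrees with h on all 32 inputs.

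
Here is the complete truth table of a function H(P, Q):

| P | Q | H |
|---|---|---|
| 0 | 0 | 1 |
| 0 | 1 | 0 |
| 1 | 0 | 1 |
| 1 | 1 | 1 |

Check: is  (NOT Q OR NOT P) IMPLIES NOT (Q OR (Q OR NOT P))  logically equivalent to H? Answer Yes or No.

No

Test each input against both H and the formula:
  P=0, Q=0: formula gives 0, but H = 1 ✗
Row (0,0) is a counterexample, so the formula is not equivalent to H.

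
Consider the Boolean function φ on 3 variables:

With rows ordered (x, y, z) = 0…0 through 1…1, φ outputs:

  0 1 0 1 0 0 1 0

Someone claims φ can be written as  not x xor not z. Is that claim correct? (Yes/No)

No

Check the formula against φ row by row:
  x=0, y=0, z=0: formula gives 0, φ = 0 ✓
  x=0, y=0, z=1: formula gives 1, φ = 1 ✓
  x=0, y=1, z=0: formula gives 0, φ = 0 ✓
  x=0, y=1, z=1: formula gives 1, φ = 1 ✓
  x=1, y=0, z=0: formula gives 1, but φ = 0 ✗
Since they disagree at (1,0,0), the expression is not a correct formula for φ.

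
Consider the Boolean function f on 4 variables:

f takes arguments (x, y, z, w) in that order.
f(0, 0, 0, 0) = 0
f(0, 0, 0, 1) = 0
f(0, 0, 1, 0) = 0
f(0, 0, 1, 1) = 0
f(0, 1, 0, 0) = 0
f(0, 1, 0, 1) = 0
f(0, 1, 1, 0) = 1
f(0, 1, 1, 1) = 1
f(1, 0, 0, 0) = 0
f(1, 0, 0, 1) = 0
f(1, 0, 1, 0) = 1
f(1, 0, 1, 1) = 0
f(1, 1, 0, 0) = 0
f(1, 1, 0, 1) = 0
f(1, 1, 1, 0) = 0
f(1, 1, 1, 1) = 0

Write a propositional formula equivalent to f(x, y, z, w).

The 1-rows are (0,1,1,0), (0,1,1,1), (1,0,1,0). Each contributes one minterm — ¬x·y·z·¬w; ¬x·y·z·w; x·¬y·z·¬w — and their disjunction is a sum-of-products form of f.

f(x, y, z, w) = ((((~x & y) & z) & ~w) | (((~x & y) & z) & w)) | (((x & ~y) & z) & ~w)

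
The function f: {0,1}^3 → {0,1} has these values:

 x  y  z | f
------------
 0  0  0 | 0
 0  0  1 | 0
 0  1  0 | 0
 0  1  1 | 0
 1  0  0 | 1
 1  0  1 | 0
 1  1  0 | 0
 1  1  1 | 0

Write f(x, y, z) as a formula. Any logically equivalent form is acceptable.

f is 1 on exactly one input, (1,0,0), whose minterm is x·¬y·¬z. So f is just that conjunction.

f(x, y, z) = (x ∧ ¬y) ∧ ¬z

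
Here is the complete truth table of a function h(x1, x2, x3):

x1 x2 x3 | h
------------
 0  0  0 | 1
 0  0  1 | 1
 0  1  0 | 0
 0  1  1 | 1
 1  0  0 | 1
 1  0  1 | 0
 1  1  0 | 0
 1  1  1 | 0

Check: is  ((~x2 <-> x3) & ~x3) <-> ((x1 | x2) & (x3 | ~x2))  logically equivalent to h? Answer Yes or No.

Evaluate ((~x2 <-> x3) & ~x3) <-> ((x1 | x2) & (x3 | ~x2)) on each row and compare to h:
  x1=0, x2=0, x3=0: formula gives 1, h = 1 ✓
  x1=0, x2=0, x3=1: formula gives 1, h = 1 ✓
  x1=0, x2=1, x3=0: formula gives 0, h = 0 ✓
  x1=0, x2=1, x3=1: formula gives 0, but h = 1 ✗
Row (0,1,1) is a counterexample, so the formula is not equivalent to h.

No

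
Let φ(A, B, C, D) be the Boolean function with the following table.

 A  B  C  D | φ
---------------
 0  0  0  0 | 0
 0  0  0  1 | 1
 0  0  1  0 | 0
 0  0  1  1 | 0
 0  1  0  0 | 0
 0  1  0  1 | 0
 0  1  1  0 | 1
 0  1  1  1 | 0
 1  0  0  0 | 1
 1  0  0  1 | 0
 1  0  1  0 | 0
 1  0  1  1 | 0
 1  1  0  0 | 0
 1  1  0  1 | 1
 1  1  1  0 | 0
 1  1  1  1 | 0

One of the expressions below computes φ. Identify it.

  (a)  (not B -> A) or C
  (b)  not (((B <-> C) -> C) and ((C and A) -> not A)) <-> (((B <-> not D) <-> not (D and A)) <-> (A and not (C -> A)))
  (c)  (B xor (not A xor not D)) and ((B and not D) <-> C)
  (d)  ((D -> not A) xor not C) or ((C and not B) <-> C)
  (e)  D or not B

c

(a) disagrees with φ on (0,0,0,1) (formula → 0, table → 1); rule it out.
(b) disagrees with φ on (0,0,0,0) (formula → 1, table → 0); rule it out.
(d) disagrees with φ on (0,0,0,0) (formula → 1, table → 0); rule it out.
(e) disagrees with φ on (0,0,0,0) (formula → 1, table → 0); rule it out.
That leaves (c). Evaluating it on every row reproduces the table of φ exactly.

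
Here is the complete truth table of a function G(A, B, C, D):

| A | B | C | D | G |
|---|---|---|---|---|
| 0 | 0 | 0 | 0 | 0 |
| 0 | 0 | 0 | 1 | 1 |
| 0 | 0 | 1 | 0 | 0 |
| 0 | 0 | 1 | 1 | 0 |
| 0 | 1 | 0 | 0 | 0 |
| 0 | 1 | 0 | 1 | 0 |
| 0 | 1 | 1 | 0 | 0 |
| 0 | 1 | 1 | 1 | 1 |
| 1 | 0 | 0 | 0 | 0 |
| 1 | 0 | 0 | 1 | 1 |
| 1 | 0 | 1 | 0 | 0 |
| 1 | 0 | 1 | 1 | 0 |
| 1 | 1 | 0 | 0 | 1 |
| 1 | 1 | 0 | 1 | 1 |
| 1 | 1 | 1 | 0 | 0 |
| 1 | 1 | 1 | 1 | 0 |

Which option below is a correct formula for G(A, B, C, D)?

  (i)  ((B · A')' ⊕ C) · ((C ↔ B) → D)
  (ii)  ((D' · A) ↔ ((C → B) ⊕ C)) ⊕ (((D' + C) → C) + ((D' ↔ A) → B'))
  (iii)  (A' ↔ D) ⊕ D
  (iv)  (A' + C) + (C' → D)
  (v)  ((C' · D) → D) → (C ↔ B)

i

(ii) disagrees with G on (0,0,0,0) (formula → 1, table → 0); rule it out.
(iii) disagrees with G on (0,0,0,1) (formula → 0, table → 1); rule it out.
(iv) disagrees with G on (0,0,0,0) (formula → 1, table → 0); rule it out.
(v) disagrees with G on (0,0,0,0) (formula → 1, table → 0); rule it out.
That leaves (i). Evaluating it on every row reproduces the table of G exactly.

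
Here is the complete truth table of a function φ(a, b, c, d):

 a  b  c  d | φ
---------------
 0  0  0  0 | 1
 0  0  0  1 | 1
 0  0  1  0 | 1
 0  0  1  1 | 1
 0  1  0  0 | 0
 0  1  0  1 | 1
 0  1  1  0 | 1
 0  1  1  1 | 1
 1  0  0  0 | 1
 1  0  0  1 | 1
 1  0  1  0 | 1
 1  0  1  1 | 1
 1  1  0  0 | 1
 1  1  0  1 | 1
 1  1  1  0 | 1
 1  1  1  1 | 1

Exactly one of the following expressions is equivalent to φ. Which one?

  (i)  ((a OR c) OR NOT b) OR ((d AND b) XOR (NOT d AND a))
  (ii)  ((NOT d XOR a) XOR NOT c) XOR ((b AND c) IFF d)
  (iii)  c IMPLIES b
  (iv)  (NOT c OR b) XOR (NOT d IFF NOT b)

(ii) fails at (0,0,1,0): the formula yields 0, φ is 1.
(iii) fails at (0,0,1,0): the formula yields 0, φ is 1.
(iv) fails at (0,0,0,0): the formula yields 0, φ is 1.
Only (i) survives; checking it on all 16 rows confirms it matches φ.

i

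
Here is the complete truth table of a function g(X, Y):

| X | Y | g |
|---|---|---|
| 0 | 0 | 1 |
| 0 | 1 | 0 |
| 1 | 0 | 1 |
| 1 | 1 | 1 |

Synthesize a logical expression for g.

This is Y → X (false only at 0,1).

g(X, Y) = Y → X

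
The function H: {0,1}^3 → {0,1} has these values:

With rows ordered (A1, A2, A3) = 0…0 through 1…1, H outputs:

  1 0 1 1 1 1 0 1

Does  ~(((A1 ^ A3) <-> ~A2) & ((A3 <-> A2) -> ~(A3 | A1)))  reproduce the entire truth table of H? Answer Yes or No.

No

Test each input against both H and the formula:
  A1=0, A2=0, A3=0: formula gives 1, H = 1 ✓
  A1=0, A2=0, A3=1: formula gives 0, H = 0 ✓
  A1=0, A2=1, A3=0: formula gives 0, but H = 1 ✗
Row (0,1,0) is a counterexample, so the formula is not equivalent to H.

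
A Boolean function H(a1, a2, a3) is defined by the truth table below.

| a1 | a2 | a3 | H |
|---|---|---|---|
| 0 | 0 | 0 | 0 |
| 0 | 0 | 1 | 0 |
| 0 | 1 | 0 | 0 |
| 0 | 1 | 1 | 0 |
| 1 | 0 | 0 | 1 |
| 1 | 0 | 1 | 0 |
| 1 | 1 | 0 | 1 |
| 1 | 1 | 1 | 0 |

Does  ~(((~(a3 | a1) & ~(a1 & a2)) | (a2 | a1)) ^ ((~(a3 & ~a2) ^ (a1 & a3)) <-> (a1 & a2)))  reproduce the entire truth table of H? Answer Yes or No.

Evaluate ~(((~(a3 | a1) & ~(a1 & a2)) | (a2 | a1)) ^ ((~(a3 & ~a2) ^ (a1 & a3)) <-> (a1 & a2))) on each row and compare to H:
  a1=0, a2=0, a3=0: formula gives 0, H = 0 ✓
  a1=0, a2=0, a3=1: formula gives 0, H = 0 ✓
  a1=0, a2=1, a3=0: formula gives 0, H = 0 ✓
  a1=0, a2=1, a3=1: formula gives 0, H = 0 ✓
  a1=1, a2=0, a3=0: formula gives 0, but H = 1 ✗
Since they disagree at (1,0,0), the expression is not a correct formula for H.

No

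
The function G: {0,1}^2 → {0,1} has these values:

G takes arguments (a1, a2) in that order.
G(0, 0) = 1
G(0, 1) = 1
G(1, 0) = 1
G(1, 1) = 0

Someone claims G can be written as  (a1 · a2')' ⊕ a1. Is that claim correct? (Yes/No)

Test each input against both G and the formula:
  a1=0, a2=0: formula gives 1, G = 1 ✓
  a1=0, a2=1: formula gives 1, G = 1 ✓
  a1=1, a2=0: formula gives 1, G = 1 ✓
  a1=1, a2=1: formula gives 0, G = 0 ✓
All 4 rows match — the expression computes G exactly.

Yes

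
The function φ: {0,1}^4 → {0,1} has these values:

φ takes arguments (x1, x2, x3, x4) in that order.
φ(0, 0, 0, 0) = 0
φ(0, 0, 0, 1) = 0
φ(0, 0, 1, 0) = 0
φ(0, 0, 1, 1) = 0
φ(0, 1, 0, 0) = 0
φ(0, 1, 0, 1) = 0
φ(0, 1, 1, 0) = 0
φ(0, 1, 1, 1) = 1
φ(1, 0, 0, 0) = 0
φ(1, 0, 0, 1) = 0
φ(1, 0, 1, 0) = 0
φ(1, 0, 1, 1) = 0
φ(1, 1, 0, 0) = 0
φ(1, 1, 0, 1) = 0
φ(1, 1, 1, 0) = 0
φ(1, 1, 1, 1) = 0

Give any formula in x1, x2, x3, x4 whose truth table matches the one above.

φ(x1, x2, x3, x4) = ((¬x1 ∧ x2) ∧ x3) ∧ x4

Only row (0,1,1,1) gives 1. That row's minterm ¬x1·x2·x3·x4 is φ directly.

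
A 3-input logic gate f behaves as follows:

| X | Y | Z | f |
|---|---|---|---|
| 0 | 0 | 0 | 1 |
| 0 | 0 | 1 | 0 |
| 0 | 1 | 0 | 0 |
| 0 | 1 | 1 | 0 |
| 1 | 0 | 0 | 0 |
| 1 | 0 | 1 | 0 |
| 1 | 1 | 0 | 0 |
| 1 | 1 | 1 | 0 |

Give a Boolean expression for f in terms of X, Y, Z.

The output is 1 only when every input is 0 — NOR of all inputs.

f(X, Y, Z) = not ((X or Y) or Z)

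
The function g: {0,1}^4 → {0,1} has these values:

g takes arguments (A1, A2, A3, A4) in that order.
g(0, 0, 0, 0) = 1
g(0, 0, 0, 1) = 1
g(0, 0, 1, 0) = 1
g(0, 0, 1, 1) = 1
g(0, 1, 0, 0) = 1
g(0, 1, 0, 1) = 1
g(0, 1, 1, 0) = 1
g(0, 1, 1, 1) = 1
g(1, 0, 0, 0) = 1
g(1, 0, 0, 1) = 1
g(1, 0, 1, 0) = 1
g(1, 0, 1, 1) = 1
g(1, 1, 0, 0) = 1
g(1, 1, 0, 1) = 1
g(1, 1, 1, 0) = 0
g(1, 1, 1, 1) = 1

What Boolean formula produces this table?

g(A1, A2, A3, A4) = NOT (((A1 AND A2) AND A3) AND NOT A4)

g is 0 on exactly one input, (1,1,1,0), whose minterm is A1·A2·A3·¬A4. So g is the negation of that single conjunction.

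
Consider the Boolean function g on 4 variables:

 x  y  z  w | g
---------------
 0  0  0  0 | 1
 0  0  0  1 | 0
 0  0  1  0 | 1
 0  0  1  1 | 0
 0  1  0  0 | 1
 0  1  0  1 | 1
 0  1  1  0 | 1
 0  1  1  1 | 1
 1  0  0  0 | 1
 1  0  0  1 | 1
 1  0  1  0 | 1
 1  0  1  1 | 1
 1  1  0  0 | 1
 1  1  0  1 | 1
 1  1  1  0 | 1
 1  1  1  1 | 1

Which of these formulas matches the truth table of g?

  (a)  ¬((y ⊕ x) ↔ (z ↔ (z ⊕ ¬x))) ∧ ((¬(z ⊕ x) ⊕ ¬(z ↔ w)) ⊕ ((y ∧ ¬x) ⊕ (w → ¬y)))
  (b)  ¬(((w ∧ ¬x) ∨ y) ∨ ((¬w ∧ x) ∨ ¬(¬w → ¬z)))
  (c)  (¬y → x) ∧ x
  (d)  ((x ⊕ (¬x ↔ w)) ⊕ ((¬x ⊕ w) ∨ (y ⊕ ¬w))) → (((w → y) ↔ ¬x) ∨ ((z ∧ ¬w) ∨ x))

(a) fails at (0,0,0,0): the formula yields 0, g is 1.
(b) fails at (0,0,1,0): the formula yields 0, g is 1.
(c) fails at (0,0,0,0): the formula yields 0, g is 1.
That leaves (d). Evaluating it on every row reproduces the table of g exactly.

d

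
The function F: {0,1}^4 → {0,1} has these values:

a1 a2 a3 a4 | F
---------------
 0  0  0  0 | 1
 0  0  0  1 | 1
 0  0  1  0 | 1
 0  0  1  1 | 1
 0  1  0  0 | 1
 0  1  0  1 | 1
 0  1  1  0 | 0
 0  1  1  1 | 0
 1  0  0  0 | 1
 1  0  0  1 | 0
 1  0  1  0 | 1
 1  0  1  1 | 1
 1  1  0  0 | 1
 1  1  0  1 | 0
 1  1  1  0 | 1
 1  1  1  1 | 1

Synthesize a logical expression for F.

F(a1, a2, a3, a4) = ¬((((((¬a1 ∧ a2) ∧ a3) ∧ ¬a4) ∨ (((¬a1 ∧ a2) ∧ a3) ∧ a4)) ∨ (((a1 ∧ ¬a2) ∧ ¬a3) ∧ a4)) ∨ (((a1 ∧ a2) ∧ ¬a3) ∧ a4))

F is 0 on only 4 rows — (0,1,1,0), (0,1,1,1), (1,0,0,1), (1,1,0,1). Writing each as a minterm (¬a1·a2·a3·¬a4, ¬a1·a2·a3·a4, a1·¬a2·¬a3·a4, a1·a2·¬a3·a4) and OR-ing them characterizes exactly where F=0, so F is the negation of that disjunction.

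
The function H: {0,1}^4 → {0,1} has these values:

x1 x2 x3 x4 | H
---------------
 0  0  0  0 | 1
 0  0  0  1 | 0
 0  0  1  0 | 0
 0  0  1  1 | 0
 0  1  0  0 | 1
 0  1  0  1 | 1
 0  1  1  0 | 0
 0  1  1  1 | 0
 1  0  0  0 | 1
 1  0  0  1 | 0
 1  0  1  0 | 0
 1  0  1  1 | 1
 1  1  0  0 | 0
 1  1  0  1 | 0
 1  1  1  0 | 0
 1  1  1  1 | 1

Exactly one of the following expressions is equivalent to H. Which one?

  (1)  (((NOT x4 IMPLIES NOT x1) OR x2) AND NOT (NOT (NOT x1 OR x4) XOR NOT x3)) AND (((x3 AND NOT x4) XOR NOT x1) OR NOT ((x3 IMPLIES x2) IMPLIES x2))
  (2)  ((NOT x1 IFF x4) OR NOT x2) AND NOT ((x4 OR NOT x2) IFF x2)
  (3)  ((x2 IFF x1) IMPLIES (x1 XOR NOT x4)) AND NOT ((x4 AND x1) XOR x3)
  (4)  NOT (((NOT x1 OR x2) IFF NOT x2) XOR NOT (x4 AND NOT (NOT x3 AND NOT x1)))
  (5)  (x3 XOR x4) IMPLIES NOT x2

(1): at (0,0,0,0) it gives 0, but H = 1 — eliminated.
(2): at (0,0,0,1) it gives 1, but H = 0 — eliminated.
(4): at (0,0,0,1) it gives 1, but H = 0 — eliminated.
(5): at (0,0,0,1) it gives 1, but H = 0 — eliminated.
Only (3) survives; checking it on all 16 rows confirms it matches H.

3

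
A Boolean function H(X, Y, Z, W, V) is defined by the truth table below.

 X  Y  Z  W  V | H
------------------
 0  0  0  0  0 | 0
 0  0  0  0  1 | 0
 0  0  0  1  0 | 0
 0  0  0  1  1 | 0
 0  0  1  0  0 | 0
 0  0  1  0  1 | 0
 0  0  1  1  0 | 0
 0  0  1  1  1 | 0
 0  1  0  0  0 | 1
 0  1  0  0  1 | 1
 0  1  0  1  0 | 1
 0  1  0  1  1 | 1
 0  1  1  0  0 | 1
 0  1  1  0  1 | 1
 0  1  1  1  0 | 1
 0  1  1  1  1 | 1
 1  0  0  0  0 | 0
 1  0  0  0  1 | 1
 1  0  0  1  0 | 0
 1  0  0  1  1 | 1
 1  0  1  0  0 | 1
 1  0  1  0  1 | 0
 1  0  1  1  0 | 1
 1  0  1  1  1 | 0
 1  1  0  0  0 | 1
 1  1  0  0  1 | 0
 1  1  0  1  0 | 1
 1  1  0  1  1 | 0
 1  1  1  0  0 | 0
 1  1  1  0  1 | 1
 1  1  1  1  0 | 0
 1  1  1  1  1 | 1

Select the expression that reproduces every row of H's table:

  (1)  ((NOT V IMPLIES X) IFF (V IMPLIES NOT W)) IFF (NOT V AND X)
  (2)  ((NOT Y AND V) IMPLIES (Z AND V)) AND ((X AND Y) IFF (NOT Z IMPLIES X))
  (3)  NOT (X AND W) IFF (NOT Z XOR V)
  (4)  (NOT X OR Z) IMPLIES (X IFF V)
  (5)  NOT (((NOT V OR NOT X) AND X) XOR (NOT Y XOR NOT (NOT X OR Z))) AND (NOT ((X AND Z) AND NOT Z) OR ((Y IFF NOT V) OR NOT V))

(1): at (0,0,0,0,0) it gives 1, but H = 0 — eliminated.
(2): at (0,0,0,0,0) it gives 1, but H = 0 — eliminated.
(3): at (0,0,0,0,0) it gives 1, but H = 0 — eliminated.
(4): at (0,0,0,0,0) it gives 1, but H = 0 — eliminated.
Only (5) survives; checking it on all 32 rows confirms it matches H.

5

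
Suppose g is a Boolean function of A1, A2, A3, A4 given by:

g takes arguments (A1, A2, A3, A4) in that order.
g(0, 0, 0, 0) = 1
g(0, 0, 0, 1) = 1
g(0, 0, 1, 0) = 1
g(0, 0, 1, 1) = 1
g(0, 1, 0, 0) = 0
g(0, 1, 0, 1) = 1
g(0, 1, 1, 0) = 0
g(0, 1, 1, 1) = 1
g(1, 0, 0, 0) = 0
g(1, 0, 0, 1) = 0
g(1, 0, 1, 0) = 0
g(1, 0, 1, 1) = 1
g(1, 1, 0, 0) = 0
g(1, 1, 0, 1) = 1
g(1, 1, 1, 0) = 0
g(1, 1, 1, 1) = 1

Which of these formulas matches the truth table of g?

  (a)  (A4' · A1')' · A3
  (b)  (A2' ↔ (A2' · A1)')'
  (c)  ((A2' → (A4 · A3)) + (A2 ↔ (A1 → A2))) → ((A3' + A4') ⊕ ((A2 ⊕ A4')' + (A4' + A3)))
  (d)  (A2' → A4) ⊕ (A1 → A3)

(a) disagrees with g on (0,0,0,0) (formula → 0, table → 1); rule it out.
(b) disagrees with g on (0,0,0,0) (formula → 0, table → 1); rule it out.
(d) disagrees with g on (0,0,0,1) (formula → 0, table → 1); rule it out.
(c) is the remaining candidate, and it agrees with g on all 16 inputs.

c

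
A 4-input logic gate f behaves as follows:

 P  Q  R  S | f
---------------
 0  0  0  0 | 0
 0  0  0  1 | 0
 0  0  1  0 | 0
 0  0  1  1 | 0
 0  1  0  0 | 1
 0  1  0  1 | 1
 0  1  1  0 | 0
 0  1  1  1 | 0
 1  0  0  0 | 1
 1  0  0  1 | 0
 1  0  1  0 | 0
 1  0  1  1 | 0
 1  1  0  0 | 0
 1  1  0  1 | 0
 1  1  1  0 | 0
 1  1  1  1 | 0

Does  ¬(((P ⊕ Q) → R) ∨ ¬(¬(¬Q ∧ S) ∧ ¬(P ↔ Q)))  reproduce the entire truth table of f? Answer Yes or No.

Evaluate ¬(((P ⊕ Q) → R) ∨ ¬(¬(¬Q ∧ S) ∧ ¬(P ↔ Q))) on each row and compare to f:
  P=0, Q=0, R=0, S=0: formula gives 0, f = 0 ✓
  P=0, Q=0, R=0, S=1: formula gives 0, f = 0 ✓
  P=0, Q=0, R=1, S=0: formula gives 0, f = 0 ✓
  P=0, Q=0, R=1, S=1: formula gives 0, f = 0 ✓
  … (the remaining 12 rows also agree.)
All 16 rows match — the expression computes f exactly.

Yes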